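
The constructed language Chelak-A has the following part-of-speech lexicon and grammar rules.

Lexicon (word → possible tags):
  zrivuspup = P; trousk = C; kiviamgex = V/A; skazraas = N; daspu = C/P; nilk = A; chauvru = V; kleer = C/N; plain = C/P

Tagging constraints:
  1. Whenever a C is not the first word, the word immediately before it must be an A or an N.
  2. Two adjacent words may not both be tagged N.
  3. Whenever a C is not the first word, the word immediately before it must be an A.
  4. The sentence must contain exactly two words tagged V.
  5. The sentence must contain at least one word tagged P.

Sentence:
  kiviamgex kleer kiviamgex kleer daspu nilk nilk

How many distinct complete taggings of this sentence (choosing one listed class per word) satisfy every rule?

Candidates per position — 1:kiviamgex {V,A}; 2:kleer {C,N}; 3:kiviamgex {V,A}; 4:kleer {C,N}; 5:daspu {C,P}; 6:nilk {A}; 7:nilk {A}.
There are 32 candidate sequences in total.
The sequences that satisfy every rule: V N V N P A A.
Count = 1.

1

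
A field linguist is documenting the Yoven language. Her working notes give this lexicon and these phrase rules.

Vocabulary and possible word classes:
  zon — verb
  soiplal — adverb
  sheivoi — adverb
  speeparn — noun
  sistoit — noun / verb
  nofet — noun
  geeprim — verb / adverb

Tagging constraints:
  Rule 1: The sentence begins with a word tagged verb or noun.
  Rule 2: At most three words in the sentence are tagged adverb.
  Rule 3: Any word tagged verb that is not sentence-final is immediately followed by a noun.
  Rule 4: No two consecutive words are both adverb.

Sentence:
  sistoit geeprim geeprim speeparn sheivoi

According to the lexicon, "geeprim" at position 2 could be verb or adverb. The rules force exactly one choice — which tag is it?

Candidates per position — 1:sistoit {noun,verb}; 2:geeprim {verb,adverb}; 3:geeprim {verb,adverb}; 4:speeparn {noun}; 5:sheivoi {adverb}.
Position 1: tagging it verb would leave rule 3 unsatisfiable, so it must be noun.
Position 2: tagging it verb would leave rule 3 unsatisfiable, so it must be adverb.
Position 3: tagging it adverb would leave rule 4 unsatisfiable, so it must be verb.
That leaves exactly one tagging: noun adverb verb noun adverb.
Checking: rule 1 satisfied; rule 2 satisfied; rule 3 satisfied; rule 4 satisfied.

adverb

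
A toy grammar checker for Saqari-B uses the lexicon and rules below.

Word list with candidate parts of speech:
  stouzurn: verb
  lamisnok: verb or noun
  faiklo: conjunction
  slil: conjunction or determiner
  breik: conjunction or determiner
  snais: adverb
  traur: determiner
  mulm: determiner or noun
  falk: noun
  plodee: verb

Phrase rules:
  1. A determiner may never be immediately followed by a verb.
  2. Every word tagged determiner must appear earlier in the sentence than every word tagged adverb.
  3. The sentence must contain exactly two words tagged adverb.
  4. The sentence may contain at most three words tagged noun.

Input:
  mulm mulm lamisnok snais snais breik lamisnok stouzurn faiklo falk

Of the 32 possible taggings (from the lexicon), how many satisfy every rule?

Candidates per position — 1:mulm {determiner,noun}; 2:mulm {determiner,noun}; 3:lamisnok {verb,noun}; 4:snais {adverb}; 5:snais {adverb}; 6:breik {conjunction,determiner}; 7:lamisnok {verb,noun}; 8:stouzurn {verb}; 9:faiklo {conjunction}; 10:falk {noun}.
There are 32 candidate sequences in total.
Checking each against the rules leaves 7 sequences.
Count = 7.

7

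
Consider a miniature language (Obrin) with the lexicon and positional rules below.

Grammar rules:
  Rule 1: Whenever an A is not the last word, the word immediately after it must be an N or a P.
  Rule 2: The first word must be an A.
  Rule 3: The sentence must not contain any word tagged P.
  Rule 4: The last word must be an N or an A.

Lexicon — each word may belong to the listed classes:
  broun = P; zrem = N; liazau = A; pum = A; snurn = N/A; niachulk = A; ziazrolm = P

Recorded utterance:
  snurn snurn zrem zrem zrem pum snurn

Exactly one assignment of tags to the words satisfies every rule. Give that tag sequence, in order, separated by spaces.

Candidates per position — 1:snurn {N,A}; 2:snurn {N,A}; 3:zrem {N}; 4:zrem {N}; 5:zrem {N}; 6:pum {A}; 7:snurn {N,A}.
Position 1: tagging it N would leave rule 2 unsatisfiable, so it must be A.
Position 2: tagging it A would leave rule 1 unsatisfiable, so it must be N.
Position 7: tagging it A would leave rule 1 unsatisfiable, so it must be N.
So the tagging must be: A N N N N A N.
Check: rule 1 ✓; rule 2 ✓; rule 3 ✓; rule 4 ✓.

A N N N N A N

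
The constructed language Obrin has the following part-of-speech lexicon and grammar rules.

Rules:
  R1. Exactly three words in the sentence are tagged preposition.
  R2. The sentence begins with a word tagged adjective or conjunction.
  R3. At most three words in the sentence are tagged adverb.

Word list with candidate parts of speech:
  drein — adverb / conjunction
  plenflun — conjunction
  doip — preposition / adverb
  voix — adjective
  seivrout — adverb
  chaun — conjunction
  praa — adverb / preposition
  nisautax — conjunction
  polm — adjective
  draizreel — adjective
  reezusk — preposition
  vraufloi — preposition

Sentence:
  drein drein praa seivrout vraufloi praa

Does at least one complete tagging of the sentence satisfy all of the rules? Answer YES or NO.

Candidates per position — 1:drein {adverb,conjunction}; 2:drein {adverb,conjunction}; 3:praa {adverb,preposition}; 4:seivrout {adverb}; 5:vraufloi {preposition}; 6:praa {adverb,preposition}.
One satisfying assignment: conjunction adverb preposition adverb preposition preposition.
Checking: rule 1 ✓; rule 2 ✓; rule 3 ✓.

YES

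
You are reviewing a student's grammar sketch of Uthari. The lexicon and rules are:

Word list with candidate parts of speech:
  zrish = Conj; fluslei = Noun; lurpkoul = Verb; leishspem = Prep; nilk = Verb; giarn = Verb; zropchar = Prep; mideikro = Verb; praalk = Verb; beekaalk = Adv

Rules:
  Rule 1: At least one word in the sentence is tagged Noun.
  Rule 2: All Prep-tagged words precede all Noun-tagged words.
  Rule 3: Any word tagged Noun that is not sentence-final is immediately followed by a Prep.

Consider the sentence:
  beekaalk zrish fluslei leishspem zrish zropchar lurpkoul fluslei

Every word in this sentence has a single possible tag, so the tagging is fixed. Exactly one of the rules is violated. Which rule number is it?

Fixed tagging: Adv Conj Noun Prep Conj Prep Verb Noun.
Checking each rule: R1 ✓, R2 ✗, R3 ✓.
Only rule 2 fails.

2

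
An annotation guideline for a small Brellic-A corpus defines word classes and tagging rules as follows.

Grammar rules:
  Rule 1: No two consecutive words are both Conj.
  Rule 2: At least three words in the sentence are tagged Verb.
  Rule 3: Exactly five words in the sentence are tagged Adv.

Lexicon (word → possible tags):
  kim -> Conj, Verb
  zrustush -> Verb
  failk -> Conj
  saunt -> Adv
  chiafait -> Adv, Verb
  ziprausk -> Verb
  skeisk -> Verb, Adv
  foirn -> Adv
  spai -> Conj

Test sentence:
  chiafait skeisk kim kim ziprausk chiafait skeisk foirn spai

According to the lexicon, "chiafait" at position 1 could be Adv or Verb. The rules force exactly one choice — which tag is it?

Adv

Candidates per position — 1:chiafait {Adv,Verb}; 2:skeisk {Verb,Adv}; 3:kim {Conj,Verb}; 4:kim {Conj,Verb}; 5:ziprausk {Verb}; 6:chiafait {Adv,Verb}; 7:skeisk {Verb,Adv}; 8:foirn {Adv}; 9:spai {Conj}.
Position 1: tagging it Verb would leave rule 3 unsatisfiable, so it must be Adv.
Position 2: tagging it Verb would leave rule 3 unsatisfiable, so it must be Adv.
Position 6: tagging it Verb would leave rule 3 unsatisfiable, so it must be Adv.
Position 7: tagging it Verb would leave rule 3 unsatisfiable, so it must be Adv.
Position 3: tagging it Conj would leave rule 2 unsatisfiable, so it must be Verb.
Position 4: tagging it Conj would leave rule 2 unsatisfiable, so it must be Verb.
The unique satisfying tagging is: Adv Adv Verb Verb Verb Adv Adv Adv Conj.
Check: rule 1 ok; rule 2 ok; rule 3 ok.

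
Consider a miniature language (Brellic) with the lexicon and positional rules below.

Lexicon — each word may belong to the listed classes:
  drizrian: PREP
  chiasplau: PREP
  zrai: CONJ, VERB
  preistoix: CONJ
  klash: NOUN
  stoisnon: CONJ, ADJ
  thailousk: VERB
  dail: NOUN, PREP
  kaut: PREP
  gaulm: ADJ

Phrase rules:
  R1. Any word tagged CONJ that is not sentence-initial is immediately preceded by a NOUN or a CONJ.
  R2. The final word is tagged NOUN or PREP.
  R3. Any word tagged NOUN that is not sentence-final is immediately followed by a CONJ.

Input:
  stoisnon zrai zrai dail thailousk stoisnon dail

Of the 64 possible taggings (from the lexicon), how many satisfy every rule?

8

Candidates per position — 1:stoisnon {CONJ,ADJ}; 2:zrai {CONJ,VERB}; 3:zrai {CONJ,VERB}; 4:dail {NOUN,PREP}; 5:thailousk {VERB}; 6:stoisnon {CONJ,ADJ}; 7:dail {NOUN,PREP}.
There are 64 candidate sequences in total.
Checking each against the rules leaves 8 sequences.
Count = 8.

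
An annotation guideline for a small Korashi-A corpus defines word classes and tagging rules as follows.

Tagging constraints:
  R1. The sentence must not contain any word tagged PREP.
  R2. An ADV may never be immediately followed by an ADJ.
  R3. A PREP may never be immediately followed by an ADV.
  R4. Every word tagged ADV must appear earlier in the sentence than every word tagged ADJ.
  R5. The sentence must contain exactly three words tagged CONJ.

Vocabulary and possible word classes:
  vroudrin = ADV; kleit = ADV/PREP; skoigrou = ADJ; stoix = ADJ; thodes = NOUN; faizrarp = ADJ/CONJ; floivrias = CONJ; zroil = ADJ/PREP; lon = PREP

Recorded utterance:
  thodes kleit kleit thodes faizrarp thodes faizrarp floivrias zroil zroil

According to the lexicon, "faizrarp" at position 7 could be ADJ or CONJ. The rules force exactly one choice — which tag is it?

CONJ

Candidates per position — 1:thodes {NOUN}; 2:kleit {ADV,PREP}; 3:kleit {ADV,PREP}; 4:thodes {NOUN}; 5:faizrarp {ADJ,CONJ}; 6:thodes {NOUN}; 7:faizrarp {ADJ,CONJ}; 8:floivrias {CONJ}; 9:zroil {ADJ,PREP}; 10:zroil {ADJ,PREP}.
Word 2 cannot be PREP — rule 1 would then fail for every completion. It is ADV.
Word 3 cannot be PREP — rule 1 would then fail for every completion. It is ADV.
Word 5 cannot be ADJ — rule 5 would then fail for every completion. It is CONJ.
Word 7 cannot be ADJ — rule 5 would then fail for every completion. It is CONJ.
Word 9 cannot be PREP — rule 1 would then fail for every completion. It is ADJ.
Word 10 cannot be PREP — rule 1 would then fail for every completion. It is ADJ.
The only consistent sequence is: NOUN ADV ADV NOUN CONJ NOUN CONJ CONJ ADJ ADJ.
Check: rule 1 ok; rule 2 ok; rule 3 ok; rule 4 ok; rule 5 ok.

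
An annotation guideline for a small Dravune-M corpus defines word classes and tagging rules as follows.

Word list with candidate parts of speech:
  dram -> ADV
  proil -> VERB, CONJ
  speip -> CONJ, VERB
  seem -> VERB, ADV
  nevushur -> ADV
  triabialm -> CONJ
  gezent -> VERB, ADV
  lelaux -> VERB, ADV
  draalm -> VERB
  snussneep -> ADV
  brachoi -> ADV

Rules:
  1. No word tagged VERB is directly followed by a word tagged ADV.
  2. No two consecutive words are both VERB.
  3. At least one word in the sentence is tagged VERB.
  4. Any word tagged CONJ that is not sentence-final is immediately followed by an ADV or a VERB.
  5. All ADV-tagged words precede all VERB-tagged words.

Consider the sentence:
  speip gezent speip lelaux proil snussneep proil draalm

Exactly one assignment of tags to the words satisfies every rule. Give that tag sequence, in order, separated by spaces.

Candidates per position — 1:speip {CONJ,VERB}; 2:gezent {VERB,ADV}; 3:speip {CONJ,VERB}; 4:lelaux {VERB,ADV}; 5:proil {VERB,CONJ}; 6:snussneep {ADV}; 7:proil {VERB,CONJ}; 8:draalm {VERB}.
Word 1 cannot be VERB — rule 5 would then fail for every completion. It is CONJ.
Word 2 cannot be VERB — rule 5 would then fail for every completion. It is ADV.
Word 3 cannot be VERB — rule 5 would then fail for every completion. It is CONJ.
Word 4 cannot be VERB — rule 5 would then fail for every completion. It is ADV.
Word 5 cannot be VERB — rule 1 would then fail for every completion. It is CONJ.
Word 7 cannot be VERB — rule 2 would then fail for every completion. It is CONJ.
The only consistent sequence is: CONJ ADV CONJ ADV CONJ ADV CONJ VERB.
Check: rule 1 holds; rule 2 holds; rule 3 holds; rule 4 holds; rule 5 holds.

CONJ ADV CONJ ADV CONJ ADV CONJ VERB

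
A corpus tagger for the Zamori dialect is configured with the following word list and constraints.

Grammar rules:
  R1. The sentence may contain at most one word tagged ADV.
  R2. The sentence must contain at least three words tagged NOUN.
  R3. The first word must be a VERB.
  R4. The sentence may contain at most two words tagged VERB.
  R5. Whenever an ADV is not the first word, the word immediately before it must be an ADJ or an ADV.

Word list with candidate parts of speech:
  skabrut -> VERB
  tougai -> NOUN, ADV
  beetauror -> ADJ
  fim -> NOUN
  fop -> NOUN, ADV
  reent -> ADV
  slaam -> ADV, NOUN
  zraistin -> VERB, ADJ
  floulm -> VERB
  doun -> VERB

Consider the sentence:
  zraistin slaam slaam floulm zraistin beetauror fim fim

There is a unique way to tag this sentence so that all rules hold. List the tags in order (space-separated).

Candidates per position — 1:zraistin {VERB,ADJ}; 2:slaam {ADV,NOUN}; 3:slaam {ADV,NOUN}; 4:floulm {VERB}; 5:zraistin {VERB,ADJ}; 6:beetauror {ADJ}; 7:fim {NOUN}; 8:fim {NOUN}.
Position 1: ADJ is ruled out by rule 3; that leaves VERB.
Position 2: ADV is ruled out by rule 5; that leaves NOUN.
Position 3: ADV is ruled out by rule 5; that leaves NOUN.
Position 5: VERB is ruled out by rule 4; that leaves ADJ.
The only consistent sequence is: VERB NOUN NOUN VERB ADJ ADJ NOUN NOUN.
Verifying each rule — rule 1 holds; rule 2 holds; rule 3 holds; rule 4 holds; rule 5 holds.

VERB NOUN NOUN VERB ADJ ADJ NOUN NOUN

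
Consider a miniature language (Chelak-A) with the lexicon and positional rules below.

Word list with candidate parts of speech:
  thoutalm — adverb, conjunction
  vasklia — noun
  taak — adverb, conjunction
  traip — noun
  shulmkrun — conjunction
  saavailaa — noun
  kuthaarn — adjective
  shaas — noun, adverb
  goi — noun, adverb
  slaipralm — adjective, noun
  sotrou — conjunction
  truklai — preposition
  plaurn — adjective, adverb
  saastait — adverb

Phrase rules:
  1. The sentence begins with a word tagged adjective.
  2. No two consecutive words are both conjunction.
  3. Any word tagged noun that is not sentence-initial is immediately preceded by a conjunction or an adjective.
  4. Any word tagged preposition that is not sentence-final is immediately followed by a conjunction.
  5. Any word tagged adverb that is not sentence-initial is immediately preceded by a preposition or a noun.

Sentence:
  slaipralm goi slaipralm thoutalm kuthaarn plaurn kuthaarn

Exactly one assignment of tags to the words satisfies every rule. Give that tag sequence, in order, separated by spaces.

Candidates per position — 1:slaipralm {adjective,noun}; 2:goi {noun,adverb}; 3:slaipralm {adjective,noun}; 4:thoutalm {adverb,conjunction}; 5:kuthaarn {adjective}; 6:plaurn {adjective,adverb}; 7:kuthaarn {adjective}.
At position 1, choosing noun makes rule 1 impossible to satisfy; hence adjective.
At position 2, choosing adverb makes rule 5 impossible to satisfy; hence noun.
At position 3, choosing noun makes rule 3 impossible to satisfy; hence adjective.
At position 4, choosing adverb makes rule 5 impossible to satisfy; hence conjunction.
At position 6, choosing adverb makes rule 5 impossible to satisfy; hence adjective.
So the tagging must be: adjective noun adjective conjunction adjective adjective adjective.
Check: rule 1 ✓; rule 2 ✓; rule 3 ✓; rule 4 ✓; rule 5 ✓.

adjective noun adjective conjunction adjective adjective adjective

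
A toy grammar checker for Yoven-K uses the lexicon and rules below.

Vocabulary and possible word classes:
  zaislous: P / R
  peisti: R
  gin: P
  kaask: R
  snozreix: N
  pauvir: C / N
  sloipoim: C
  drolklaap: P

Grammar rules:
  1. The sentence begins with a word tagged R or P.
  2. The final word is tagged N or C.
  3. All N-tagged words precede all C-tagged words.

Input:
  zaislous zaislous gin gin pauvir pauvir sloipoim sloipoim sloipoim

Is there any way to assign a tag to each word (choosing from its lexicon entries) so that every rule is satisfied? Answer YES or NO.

YES

Candidates per position — 1:zaislous {P,R}; 2:zaislous {P,R}; 3:gin {P}; 4:gin {P}; 5:pauvir {C,N}; 6:pauvir {C,N}; 7:sloipoim {C}; 8:sloipoim {C}; 9:sloipoim {C}.
One satisfying assignment: R R P P N C C C C.
Checking: rule 1 holds; rule 2 holds; rule 3 holds.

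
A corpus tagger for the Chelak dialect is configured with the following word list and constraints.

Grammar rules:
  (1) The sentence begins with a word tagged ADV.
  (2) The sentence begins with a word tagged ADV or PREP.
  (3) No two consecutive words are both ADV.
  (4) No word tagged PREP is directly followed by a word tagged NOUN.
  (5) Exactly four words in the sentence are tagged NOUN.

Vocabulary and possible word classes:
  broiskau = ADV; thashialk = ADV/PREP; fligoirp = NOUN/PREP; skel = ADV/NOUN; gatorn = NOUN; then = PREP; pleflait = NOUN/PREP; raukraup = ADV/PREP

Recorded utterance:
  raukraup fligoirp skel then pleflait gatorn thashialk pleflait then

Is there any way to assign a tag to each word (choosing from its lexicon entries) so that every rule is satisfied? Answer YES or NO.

NO

Candidates per position — 1:raukraup {ADV,PREP}; 2:fligoirp {NOUN,PREP}; 3:skel {ADV,NOUN}; 4:then {PREP}; 5:pleflait {NOUN,PREP}; 6:gatorn {NOUN}; 7:thashialk {ADV,PREP}; 8:pleflait {NOUN,PREP}; 9:then {PREP}.
Rule 4 cannot be satisfied by any choice of tags from the lexicon.
So there is no consistent tagging.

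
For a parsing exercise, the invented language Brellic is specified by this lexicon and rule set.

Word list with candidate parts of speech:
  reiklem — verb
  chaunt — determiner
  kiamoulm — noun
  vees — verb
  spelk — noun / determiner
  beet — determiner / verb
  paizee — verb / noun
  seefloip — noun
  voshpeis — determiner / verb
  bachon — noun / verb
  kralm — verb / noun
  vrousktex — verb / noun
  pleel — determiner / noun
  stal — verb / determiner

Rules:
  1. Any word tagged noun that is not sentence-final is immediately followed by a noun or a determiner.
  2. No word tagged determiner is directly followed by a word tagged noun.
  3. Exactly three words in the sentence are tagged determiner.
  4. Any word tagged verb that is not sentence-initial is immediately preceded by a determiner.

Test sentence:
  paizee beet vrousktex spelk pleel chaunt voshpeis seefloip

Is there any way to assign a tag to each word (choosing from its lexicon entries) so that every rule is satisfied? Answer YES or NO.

Candidates per position — 1:paizee {verb,noun}; 2:beet {determiner,verb}; 3:vrousktex {verb,noun}; 4:spelk {noun,determiner}; 5:pleel {determiner,noun}; 6:chaunt {determiner}; 7:voshpeis {determiner,verb}; 8:seefloip {noun}.
One satisfying assignment: noun determiner verb noun determiner determiner verb noun.
Verifying each rule — rule 1 holds; rule 2 holds; rule 3 holds; rule 4 holds.

YES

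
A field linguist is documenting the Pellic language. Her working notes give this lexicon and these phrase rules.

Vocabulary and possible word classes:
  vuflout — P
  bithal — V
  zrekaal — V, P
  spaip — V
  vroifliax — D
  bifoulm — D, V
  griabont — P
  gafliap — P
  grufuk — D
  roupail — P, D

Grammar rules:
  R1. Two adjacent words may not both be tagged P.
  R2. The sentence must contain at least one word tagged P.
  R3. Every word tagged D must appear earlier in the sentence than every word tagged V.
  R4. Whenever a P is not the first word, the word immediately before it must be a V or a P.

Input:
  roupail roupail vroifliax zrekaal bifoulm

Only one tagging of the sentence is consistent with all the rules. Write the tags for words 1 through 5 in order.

P D D V V

Candidates per position — 1:roupail {P,D}; 2:roupail {P,D}; 3:vroifliax {D}; 4:zrekaal {V,P}; 5:bifoulm {D,V}.
At position 4, choosing P makes rule 4 impossible to satisfy; hence V.
At position 5, choosing D makes rule 3 impossible to satisfy; hence V.
The remaining ambiguous positions (1, 2) are resolved jointly — only one combination satisfies every rule.
So the tagging must be: P D D V V.
Verifying each rule — rule 1 ✓; rule 2 ✓; rule 3 ✓; rule 4 ✓.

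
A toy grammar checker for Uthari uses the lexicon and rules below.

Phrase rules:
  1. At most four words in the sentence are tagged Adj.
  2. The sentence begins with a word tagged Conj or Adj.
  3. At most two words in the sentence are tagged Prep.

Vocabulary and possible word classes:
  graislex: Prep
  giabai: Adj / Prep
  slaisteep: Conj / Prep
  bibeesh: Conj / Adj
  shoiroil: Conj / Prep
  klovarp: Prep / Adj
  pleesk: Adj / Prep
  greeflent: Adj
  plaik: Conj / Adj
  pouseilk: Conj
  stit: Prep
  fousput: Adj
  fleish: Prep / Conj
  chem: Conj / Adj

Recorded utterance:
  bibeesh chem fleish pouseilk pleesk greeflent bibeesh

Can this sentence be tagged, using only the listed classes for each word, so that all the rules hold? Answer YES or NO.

Candidates per position — 1:bibeesh {Conj,Adj}; 2:chem {Conj,Adj}; 3:fleish {Prep,Conj}; 4:pouseilk {Conj}; 5:pleesk {Adj,Prep}; 6:greeflent {Adj}; 7:bibeesh {Conj,Adj}.
One satisfying assignment: Adj Adj Prep Conj Prep Adj Conj.
Checking: rule 1 ok; rule 2 ok; rule 3 ok.

YES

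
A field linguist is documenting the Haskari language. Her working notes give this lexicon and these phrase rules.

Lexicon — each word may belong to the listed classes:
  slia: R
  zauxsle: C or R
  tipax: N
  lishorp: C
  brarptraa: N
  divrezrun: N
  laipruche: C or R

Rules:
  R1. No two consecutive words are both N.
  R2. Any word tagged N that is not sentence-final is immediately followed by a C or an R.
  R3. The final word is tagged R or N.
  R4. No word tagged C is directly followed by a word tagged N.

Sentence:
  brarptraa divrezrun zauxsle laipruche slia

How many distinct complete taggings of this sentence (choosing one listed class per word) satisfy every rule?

0

Candidates per position — 1:brarptraa {N}; 2:divrezrun {N}; 3:zauxsle {C,R}; 4:laipruche {C,R}; 5:slia {R}.
There are 4 candidate sequences in total.
Rule 1 cannot be satisfied by any choice of tags from the lexicon.
So there is no consistent tagging.
Count = 0.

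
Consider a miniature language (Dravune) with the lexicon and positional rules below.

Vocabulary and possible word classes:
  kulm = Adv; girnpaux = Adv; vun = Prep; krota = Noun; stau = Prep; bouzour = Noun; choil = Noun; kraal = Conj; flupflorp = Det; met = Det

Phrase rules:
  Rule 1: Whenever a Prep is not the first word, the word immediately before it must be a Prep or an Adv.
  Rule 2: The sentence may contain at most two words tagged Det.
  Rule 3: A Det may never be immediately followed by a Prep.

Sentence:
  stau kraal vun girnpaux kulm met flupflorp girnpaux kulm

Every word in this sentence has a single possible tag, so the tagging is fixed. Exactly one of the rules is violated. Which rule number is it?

Fixed tagging: Prep Conj Prep Adv Adv Det Det Adv Adv.
Rule check: R1 ✗, R2 ✓, R3 ✓.
Only rule 1 fails.

1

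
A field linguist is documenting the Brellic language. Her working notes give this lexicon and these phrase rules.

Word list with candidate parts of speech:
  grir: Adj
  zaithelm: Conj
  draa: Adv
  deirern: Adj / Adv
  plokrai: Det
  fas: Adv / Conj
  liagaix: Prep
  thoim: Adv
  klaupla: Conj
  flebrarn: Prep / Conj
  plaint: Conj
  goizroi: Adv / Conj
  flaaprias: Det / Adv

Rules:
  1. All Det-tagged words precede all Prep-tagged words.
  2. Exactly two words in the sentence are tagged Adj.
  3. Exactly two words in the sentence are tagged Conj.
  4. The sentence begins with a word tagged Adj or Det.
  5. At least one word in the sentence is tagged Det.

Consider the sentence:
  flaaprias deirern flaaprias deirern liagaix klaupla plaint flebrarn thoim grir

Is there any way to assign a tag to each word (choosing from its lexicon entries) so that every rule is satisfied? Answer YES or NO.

YES

Candidates per position — 1:flaaprias {Det,Adv}; 2:deirern {Adj,Adv}; 3:flaaprias {Det,Adv}; 4:deirern {Adj,Adv}; 5:liagaix {Prep}; 6:klaupla {Conj}; 7:plaint {Conj}; 8:flebrarn {Prep,Conj}; 9:thoim {Adv}; 10:grir {Adj}.
One satisfying assignment: Det Adv Adv Adj Prep Conj Conj Prep Adv Adj.
Checking: rule 1 satisfied; rule 2 satisfied; rule 3 satisfied; rule 4 satisfied; rule 5 satisfied.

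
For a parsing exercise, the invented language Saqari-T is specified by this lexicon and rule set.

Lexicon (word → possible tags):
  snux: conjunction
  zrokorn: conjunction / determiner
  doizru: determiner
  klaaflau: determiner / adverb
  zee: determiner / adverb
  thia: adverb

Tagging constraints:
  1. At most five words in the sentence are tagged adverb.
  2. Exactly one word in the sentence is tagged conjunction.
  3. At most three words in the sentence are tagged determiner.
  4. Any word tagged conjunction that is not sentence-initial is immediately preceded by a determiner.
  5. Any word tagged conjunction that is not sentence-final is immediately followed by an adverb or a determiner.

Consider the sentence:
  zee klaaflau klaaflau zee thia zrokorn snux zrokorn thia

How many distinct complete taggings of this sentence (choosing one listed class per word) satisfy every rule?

Candidates per position — 1:zee {determiner,adverb}; 2:klaaflau {determiner,adverb}; 3:klaaflau {determiner,adverb}; 4:zee {determiner,adverb}; 5:thia {adverb}; 6:zrokorn {conjunction,determiner}; 7:snux {conjunction}; 8:zrokorn {conjunction,determiner}; 9:thia {adverb}.
There are 64 candidate sequences in total.
The sequences that satisfy every rule: determiner adverb adverb adverb adverb determiner conjunction determiner adverb; adverb determiner adverb adverb adverb determiner conjunction determiner adverb; adverb adverb determiner adverb adverb determiner conjunction determiner adverb; adverb adverb adverb determiner adverb determiner conjunction determiner adverb.
Count = 4.

4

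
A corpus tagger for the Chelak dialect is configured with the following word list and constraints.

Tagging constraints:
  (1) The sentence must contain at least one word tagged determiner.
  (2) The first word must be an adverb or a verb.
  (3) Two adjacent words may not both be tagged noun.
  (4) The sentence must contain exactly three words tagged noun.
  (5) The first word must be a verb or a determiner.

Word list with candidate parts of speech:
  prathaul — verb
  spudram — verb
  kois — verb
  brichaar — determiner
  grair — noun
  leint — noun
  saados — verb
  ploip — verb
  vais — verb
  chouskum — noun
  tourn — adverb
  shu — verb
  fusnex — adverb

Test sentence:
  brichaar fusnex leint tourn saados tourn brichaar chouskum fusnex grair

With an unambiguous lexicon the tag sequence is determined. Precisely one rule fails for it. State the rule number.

Fixed tagging: determiner adverb noun adverb verb adverb determiner noun adverb noun.
Applying the rules: R1 ✓, R2 ✗, R3 ✓, R4 ✓, R5 ✓.
Only rule 2 fails.

2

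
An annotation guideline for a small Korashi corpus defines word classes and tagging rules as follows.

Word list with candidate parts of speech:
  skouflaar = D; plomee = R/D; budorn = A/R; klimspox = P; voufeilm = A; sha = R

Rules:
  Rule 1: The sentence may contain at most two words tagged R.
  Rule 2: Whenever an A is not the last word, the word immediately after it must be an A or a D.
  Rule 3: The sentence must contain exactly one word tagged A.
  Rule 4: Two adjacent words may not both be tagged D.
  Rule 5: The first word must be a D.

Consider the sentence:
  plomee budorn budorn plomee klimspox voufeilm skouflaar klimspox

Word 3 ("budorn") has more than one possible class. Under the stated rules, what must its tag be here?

Candidates per position — 1:plomee {R,D}; 2:budorn {A,R}; 3:budorn {A,R}; 4:plomee {R,D}; 5:klimspox {P}; 6:voufeilm {A}; 7:skouflaar {D}; 8:klimspox {P}.
Position 1: R is ruled out by rule 5; that leaves D.
Position 2: A is ruled out by rule 3; that leaves R.
Position 3: A is ruled out by rule 3; that leaves R.
Position 4: R is ruled out by rule 1; that leaves D.
The unique satisfying tagging is: D R R D P A D P.
Rule-by-rule: rule 1 holds; rule 2 holds; rule 3 holds; rule 4 holds; rule 5 holds.

R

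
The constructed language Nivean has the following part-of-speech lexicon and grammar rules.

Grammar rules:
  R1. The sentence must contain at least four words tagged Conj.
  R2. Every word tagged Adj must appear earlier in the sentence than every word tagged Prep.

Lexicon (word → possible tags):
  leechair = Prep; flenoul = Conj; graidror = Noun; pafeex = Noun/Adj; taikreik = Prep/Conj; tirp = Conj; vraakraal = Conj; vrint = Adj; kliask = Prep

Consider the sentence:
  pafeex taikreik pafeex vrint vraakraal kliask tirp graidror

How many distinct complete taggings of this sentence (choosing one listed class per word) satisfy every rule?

Candidates per position — 1:pafeex {Noun,Adj}; 2:taikreik {Prep,Conj}; 3:pafeex {Noun,Adj}; 4:vrint {Adj}; 5:vraakraal {Conj}; 6:kliask {Prep}; 7:tirp {Conj}; 8:graidror {Noun}.
There are 8 candidate sequences in total.
Rule 1 cannot be satisfied by any choice of tags from the lexicon.
So there is no consistent tagging.
Count = 0.

0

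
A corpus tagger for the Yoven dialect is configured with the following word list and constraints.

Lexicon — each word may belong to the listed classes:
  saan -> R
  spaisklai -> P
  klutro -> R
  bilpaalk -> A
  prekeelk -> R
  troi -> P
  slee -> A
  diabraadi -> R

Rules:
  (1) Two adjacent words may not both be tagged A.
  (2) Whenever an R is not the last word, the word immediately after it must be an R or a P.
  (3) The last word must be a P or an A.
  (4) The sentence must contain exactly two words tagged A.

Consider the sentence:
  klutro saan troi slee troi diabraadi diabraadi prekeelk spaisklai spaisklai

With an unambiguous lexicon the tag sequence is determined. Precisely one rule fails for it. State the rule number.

Fixed tagging: R R P A P R R R P P.
Applying the rules: R1 pass, R2 pass, R3 pass, R4 fail.
Only rule 4 fails.

4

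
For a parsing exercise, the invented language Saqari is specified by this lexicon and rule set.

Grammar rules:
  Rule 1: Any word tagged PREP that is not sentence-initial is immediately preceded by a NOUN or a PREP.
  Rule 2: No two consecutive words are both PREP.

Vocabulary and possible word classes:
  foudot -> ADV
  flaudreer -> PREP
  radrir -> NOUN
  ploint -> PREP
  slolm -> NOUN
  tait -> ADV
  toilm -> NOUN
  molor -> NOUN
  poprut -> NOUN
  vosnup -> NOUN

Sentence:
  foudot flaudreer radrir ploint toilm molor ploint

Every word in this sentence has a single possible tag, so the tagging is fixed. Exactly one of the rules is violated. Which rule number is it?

1

Fixed tagging: ADV PREP NOUN PREP NOUN NOUN PREP.
Checking each rule: R1 ✗, R2 ✓.
Only rule 1 fails.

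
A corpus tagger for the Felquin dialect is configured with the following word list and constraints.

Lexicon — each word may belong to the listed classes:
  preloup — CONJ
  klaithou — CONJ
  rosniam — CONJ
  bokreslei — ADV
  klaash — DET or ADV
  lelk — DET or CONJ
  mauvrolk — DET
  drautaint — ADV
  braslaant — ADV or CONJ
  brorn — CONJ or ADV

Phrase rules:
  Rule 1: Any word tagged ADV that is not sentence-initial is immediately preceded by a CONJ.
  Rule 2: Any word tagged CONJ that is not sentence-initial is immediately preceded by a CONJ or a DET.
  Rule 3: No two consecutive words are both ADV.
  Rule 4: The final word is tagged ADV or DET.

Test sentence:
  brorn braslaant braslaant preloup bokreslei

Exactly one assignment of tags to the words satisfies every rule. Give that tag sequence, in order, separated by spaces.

Candidates per position — 1:brorn {CONJ,ADV}; 2:braslaant {ADV,CONJ}; 3:braslaant {ADV,CONJ}; 4:preloup {CONJ}; 5:bokreslei {ADV}.
Position 1: tagging it ADV would leave rule 2 unsatisfiable, so it must be CONJ.
Position 2: tagging it ADV would leave rule 2 unsatisfiable, so it must be CONJ.
Position 3: tagging it ADV would leave rule 2 unsatisfiable, so it must be CONJ.
So the tagging must be: CONJ CONJ CONJ CONJ ADV.
Check: rule 1 ok; rule 2 ok; rule 3 ok; rule 4 ok.

CONJ CONJ CONJ CONJ ADV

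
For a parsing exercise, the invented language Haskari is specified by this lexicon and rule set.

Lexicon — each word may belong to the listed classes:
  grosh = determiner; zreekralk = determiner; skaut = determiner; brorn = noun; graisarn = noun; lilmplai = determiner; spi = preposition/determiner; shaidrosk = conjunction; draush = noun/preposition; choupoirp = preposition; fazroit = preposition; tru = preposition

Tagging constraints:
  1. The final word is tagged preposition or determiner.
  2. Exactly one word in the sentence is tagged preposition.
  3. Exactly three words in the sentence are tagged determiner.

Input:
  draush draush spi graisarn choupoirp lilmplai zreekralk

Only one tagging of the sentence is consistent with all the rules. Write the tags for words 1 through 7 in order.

Candidates per position — 1:draush {noun,preposition}; 2:draush {noun,preposition}; 3:spi {preposition,determiner}; 4:graisarn {noun}; 5:choupoirp {preposition}; 6:lilmplai {determiner}; 7:zreekralk {determiner}.
Position 1: tagging it preposition would leave rule 2 unsatisfiable, so it must be noun.
Position 2: tagging it preposition would leave rule 2 unsatisfiable, so it must be noun.
Position 3: tagging it preposition would leave rule 2 unsatisfiable, so it must be determiner.
That leaves exactly one tagging: noun noun determiner noun preposition determiner determiner.
Check: rule 1 ok; rule 2 ok; rule 3 ok.

noun noun determiner noun preposition determiner determiner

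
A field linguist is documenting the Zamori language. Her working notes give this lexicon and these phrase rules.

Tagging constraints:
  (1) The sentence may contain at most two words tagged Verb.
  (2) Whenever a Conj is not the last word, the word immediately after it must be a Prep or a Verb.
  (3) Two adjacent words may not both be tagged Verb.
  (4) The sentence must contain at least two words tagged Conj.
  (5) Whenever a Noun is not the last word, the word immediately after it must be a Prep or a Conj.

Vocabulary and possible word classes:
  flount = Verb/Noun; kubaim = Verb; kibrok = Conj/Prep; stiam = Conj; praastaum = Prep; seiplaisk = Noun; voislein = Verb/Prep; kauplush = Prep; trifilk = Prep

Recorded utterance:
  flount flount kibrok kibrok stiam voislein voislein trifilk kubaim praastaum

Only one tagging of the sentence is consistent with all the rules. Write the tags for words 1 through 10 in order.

Candidates per position — 1:flount {Verb,Noun}; 2:flount {Verb,Noun}; 3:kibrok {Conj,Prep}; 4:kibrok {Conj,Prep}; 5:stiam {Conj}; 6:voislein {Verb,Prep}; 7:voislein {Verb,Prep}; 8:trifilk {Prep}; 9:kubaim {Verb}; 10:praastaum {Prep}.
If word 1 were Noun, no tagging could satisfy rule 5; so word 1 is Verb.
If word 2 were Verb, no tagging could satisfy rule 1; so word 2 is Noun.
If word 4 were Conj, no tagging could satisfy rule 2; so word 4 is Prep.
If word 6 were Verb, no tagging could satisfy rule 1; so word 6 is Prep.
If word 7 were Verb, no tagging could satisfy rule 1; so word 7 is Prep.
If word 3 were Prep, no tagging could satisfy rule 4; so word 3 is Conj.
The only consistent sequence is: Verb Noun Conj Prep Conj Prep Prep Prep Verb Prep.
Verifying each rule — rule 1 holds; rule 2 holds; rule 3 holds; rule 4 holds; rule 5 holds.

Verb Noun Conj Prep Conj Prep Prep Prep Verb Prep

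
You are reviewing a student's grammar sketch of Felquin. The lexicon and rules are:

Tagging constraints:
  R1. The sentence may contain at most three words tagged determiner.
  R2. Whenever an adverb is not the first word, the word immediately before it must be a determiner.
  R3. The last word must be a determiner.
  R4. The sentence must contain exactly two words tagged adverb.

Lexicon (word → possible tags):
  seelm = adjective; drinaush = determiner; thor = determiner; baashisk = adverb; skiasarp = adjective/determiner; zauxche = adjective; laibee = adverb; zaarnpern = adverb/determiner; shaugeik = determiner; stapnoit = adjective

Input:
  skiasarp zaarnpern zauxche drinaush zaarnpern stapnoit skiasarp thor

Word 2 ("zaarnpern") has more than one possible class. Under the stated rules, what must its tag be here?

Candidates per position — 1:skiasarp {adjective,determiner}; 2:zaarnpern {adverb,determiner}; 3:zauxche {adjective}; 4:drinaush {determiner}; 5:zaarnpern {adverb,determiner}; 6:stapnoit {adjective}; 7:skiasarp {adjective,determiner}; 8:thor {determiner}.
Position 2: determiner is ruled out by rule 4; that leaves adverb.
Position 5: determiner is ruled out by rule 4; that leaves adverb.
Position 1: adjective is ruled out by rule 2; that leaves determiner.
Position 7: determiner is ruled out by rule 1; that leaves adjective.
So the tagging must be: determiner adverb adjective determiner adverb adjective adjective determiner.
Verifying each rule — rule 1 ok; rule 2 ok; rule 3 ok; rule 4 ok.

adverb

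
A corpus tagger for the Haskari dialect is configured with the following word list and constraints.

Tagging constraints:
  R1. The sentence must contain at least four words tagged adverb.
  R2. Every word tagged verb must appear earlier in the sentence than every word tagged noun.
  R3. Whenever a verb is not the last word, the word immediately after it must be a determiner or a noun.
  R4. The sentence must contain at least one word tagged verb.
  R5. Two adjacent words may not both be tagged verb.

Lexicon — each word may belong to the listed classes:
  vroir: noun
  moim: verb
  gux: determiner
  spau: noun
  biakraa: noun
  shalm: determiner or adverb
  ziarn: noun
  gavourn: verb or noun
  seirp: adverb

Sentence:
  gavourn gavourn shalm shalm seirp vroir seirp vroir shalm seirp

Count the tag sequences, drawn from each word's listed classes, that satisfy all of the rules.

Candidates per position — 1:gavourn {verb,noun}; 2:gavourn {verb,noun}; 3:shalm {determiner,adverb}; 4:shalm {determiner,adverb}; 5:seirp {adverb}; 6:vroir {noun}; 7:seirp {adverb}; 8:vroir {noun}; 9:shalm {determiner,adverb}; 10:seirp {adverb}.
There are 32 candidate sequences in total.
Checking each against the rules leaves 7 sequences.
Count = 7.

7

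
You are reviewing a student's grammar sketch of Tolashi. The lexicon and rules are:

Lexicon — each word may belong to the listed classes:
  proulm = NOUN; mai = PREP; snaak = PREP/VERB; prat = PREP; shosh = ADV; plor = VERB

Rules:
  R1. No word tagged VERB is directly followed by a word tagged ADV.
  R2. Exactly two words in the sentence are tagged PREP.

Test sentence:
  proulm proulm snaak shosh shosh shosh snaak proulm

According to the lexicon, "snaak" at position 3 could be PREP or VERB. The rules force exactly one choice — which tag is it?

Candidates per position — 1:proulm {NOUN}; 2:proulm {NOUN}; 3:snaak {PREP,VERB}; 4:shosh {ADV}; 5:shosh {ADV}; 6:shosh {ADV}; 7:snaak {PREP,VERB}; 8:proulm {NOUN}.
If word 3 were VERB, no tagging could satisfy rule 1; so word 3 is PREP.
If word 7 were VERB, no tagging could satisfy rule 2; so word 7 is PREP.
The only consistent sequence is: NOUN NOUN PREP ADV ADV ADV PREP NOUN.
Checking: rule 1 holds; rule 2 holds.

PREP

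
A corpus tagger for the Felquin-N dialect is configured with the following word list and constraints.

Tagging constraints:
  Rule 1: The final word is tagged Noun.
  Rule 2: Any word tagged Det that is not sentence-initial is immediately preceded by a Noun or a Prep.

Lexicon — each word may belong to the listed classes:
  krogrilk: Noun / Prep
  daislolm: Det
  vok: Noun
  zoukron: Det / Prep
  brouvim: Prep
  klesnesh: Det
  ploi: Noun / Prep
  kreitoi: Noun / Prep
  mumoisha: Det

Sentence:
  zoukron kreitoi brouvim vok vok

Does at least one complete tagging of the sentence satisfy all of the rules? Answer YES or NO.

YES

Candidates per position — 1:zoukron {Det,Prep}; 2:kreitoi {Noun,Prep}; 3:brouvim {Prep}; 4:vok {Noun}; 5:vok {Noun}.
One satisfying assignment: Det Noun Prep Noun Noun.
Checking: rule 1 ok; rule 2 ok.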